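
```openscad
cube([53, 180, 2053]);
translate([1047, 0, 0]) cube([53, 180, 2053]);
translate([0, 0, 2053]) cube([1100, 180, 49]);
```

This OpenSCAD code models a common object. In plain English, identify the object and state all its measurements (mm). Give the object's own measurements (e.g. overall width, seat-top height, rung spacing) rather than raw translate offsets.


A door frame. The clear opening is 994 mm wide and 2053 mm high. Two 53 mm wide jambs, 180 mm deep, stand either side of the opening from the floor to the top of the opening. A 49 mm thick head sits across the top of both jambs, spanning the full outside width of the frame.


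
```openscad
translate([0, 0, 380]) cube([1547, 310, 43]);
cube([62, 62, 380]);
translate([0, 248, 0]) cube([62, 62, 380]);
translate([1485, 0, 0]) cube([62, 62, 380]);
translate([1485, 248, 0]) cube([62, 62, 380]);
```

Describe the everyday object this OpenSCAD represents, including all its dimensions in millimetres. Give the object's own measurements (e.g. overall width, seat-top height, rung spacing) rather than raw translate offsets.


A long wooden bench with a 1547 mm (x) × 310 mm (y) seat, 43 mm thick, its top surface 423 mm above the floor. Four 62 mm square legs at the seat corners, flush with the edges, run from z = 0 to the seat underside.


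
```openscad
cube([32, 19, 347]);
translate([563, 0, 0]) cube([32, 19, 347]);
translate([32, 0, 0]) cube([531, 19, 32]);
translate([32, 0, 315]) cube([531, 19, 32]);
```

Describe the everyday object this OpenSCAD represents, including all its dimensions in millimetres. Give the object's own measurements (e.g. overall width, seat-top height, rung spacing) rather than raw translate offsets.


A rectangular picture frame lying in the x–z plane (depth along y). The opening is 531 mm wide (x) by 283 mm tall (z), surrounded by a border 32 mm wide on all four sides. The frame is 19 mm deep and is made of two full-height vertical stiles with two horizontal rails fitted between them.


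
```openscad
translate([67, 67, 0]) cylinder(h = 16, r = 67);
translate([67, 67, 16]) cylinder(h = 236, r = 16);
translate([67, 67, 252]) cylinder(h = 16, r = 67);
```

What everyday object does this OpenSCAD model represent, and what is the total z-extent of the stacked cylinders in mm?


A spool. The overall height is 268 mm.

Three coaxial cylinders, large–small–large — a spool. Two 16 mm flanges and a 236 mm core give 16 + 236 + 16 = 268 mm.


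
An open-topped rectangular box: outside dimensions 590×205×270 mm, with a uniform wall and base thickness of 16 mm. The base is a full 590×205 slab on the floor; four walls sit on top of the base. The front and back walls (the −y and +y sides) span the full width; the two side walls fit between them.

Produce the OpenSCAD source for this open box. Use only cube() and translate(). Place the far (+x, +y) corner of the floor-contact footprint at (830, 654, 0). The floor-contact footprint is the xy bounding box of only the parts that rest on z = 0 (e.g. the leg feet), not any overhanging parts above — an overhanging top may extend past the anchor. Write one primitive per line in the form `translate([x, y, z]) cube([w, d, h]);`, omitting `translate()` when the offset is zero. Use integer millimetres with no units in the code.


translate([240, 449, 0]) cube([590, 205, 16]);
translate([240, 449, 16]) cube([590, 16, 254]);
translate([240, 638, 16]) cube([590, 16, 254]);
translate([240, 465, 16]) cube([16, 173, 254]);
translate([814, 465, 16]) cube([16, 173, 254]);


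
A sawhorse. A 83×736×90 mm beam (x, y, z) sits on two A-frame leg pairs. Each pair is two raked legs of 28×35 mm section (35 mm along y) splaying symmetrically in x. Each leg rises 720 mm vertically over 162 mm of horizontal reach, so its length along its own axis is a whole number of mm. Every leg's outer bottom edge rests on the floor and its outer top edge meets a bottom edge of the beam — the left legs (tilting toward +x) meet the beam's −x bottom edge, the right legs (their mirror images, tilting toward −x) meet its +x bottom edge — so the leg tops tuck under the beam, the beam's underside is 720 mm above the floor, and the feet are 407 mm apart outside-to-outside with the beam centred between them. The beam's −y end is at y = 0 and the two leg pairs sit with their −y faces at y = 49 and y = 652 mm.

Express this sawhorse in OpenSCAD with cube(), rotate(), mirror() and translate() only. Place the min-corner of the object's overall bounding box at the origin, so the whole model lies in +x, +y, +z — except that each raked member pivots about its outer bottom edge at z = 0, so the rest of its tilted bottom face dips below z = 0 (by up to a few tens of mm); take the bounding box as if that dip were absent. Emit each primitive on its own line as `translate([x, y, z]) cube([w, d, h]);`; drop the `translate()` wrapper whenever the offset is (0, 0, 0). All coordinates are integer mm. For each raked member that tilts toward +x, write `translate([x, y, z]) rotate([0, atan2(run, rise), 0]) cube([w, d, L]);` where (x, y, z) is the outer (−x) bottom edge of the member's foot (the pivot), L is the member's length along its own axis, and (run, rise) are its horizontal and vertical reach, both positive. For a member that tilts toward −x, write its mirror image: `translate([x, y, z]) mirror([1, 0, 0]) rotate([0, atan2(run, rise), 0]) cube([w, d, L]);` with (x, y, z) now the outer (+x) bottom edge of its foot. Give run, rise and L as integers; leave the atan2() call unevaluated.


// leg length = √(162² + 720²) = 738
// right-leg outer foot x = 2·162 + 83 = 407
// beam min-corner = (162, 0, 720)
translate([162, 0, 720]) cube([83, 736, 90]);
translate([0, 49, 0]) rotate([0, atan2(162, 720), 0]) cube([28, 35, 738]);
translate([407, 49, 0]) mirror([1, 0, 0]) rotate([0, atan2(162, 720), 0]) cube([28, 35, 738]);
translate([0, 652, 0]) rotate([0, atan2(162, 720), 0]) cube([28, 35, 738]);
translate([407, 652, 0]) mirror([1, 0, 0]) rotate([0, atan2(162, 720), 0]) cube([28, 35, 738]);


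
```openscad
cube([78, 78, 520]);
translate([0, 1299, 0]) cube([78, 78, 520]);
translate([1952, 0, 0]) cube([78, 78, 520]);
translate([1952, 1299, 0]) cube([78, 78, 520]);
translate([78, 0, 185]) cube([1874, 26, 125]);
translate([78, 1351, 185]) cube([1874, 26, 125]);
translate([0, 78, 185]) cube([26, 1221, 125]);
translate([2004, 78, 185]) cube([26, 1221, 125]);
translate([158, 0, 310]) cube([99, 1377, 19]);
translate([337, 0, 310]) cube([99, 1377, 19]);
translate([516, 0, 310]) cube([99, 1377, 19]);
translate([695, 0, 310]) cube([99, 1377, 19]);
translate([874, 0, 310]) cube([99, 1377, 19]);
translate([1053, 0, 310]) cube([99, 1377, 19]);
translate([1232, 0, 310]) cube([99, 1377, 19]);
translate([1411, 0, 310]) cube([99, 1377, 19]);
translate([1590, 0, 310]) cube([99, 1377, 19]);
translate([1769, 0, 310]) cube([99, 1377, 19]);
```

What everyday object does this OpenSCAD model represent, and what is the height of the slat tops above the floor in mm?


A bed frame. The slat-top height is 329 mm.

Four posts, four rails, and a row of slats — a bed frame. Slats sit on the rails at z = 185 + 125 = 310; with slat thickness 19, the top is 329 mm.


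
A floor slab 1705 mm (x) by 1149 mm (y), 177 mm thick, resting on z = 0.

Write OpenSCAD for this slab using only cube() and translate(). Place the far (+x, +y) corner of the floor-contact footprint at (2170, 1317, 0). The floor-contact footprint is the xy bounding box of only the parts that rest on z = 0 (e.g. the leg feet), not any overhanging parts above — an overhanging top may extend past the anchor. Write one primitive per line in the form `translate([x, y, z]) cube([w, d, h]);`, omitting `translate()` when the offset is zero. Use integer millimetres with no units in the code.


translate([465, 168, 0]) cube([1705, 1149, 177]);


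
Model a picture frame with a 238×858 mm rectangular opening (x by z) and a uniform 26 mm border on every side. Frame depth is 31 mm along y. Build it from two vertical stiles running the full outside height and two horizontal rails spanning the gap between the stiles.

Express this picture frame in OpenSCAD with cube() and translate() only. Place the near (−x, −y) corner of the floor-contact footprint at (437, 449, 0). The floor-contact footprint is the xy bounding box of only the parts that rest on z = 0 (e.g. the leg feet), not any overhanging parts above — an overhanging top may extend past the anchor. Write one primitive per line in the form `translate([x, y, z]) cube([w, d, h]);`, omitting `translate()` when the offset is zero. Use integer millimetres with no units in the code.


translate([437, 449, 0]) cube([26, 31, 910]);
translate([701, 449, 0]) cube([26, 31, 910]);
translate([463, 449, 0]) cube([238, 31, 26]);
translate([463, 449, 884]) cube([238, 31, 26]);


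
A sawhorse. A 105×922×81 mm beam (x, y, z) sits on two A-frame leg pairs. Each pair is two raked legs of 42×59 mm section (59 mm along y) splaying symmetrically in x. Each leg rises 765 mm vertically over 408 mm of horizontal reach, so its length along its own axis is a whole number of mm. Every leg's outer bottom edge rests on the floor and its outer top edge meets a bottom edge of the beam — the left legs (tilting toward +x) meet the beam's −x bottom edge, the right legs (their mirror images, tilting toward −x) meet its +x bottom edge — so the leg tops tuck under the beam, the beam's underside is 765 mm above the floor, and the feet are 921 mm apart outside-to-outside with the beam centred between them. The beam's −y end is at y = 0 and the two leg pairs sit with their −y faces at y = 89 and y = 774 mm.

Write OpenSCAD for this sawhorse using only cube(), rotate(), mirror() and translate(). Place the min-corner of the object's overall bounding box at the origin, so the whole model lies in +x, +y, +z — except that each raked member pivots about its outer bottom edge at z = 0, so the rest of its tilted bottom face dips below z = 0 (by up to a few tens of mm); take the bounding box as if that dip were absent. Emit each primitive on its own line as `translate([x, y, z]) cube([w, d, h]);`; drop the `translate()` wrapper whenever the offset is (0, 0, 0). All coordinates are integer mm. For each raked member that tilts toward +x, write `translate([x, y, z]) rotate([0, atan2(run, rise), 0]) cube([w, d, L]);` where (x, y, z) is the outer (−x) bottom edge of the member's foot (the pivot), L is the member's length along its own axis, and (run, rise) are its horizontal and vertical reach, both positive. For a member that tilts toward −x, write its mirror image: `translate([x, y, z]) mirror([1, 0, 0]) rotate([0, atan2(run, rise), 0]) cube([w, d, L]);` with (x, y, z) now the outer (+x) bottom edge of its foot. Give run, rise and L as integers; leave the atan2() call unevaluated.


translate([408, 0, 765]) cube([105, 922, 81]);
translate([0, 89, 0]) rotate([0, atan2(408, 765), 0]) cube([42, 59, 867]);
translate([921, 89, 0]) mirror([1, 0, 0]) rotate([0, atan2(408, 765), 0]) cube([42, 59, 867]);
translate([0, 774, 0]) rotate([0, atan2(408, 765), 0]) cube([42, 59, 867]);
translate([921, 774, 0]) mirror([1, 0, 0]) rotate([0, atan2(408, 765), 0]) cube([42, 59, 867]);


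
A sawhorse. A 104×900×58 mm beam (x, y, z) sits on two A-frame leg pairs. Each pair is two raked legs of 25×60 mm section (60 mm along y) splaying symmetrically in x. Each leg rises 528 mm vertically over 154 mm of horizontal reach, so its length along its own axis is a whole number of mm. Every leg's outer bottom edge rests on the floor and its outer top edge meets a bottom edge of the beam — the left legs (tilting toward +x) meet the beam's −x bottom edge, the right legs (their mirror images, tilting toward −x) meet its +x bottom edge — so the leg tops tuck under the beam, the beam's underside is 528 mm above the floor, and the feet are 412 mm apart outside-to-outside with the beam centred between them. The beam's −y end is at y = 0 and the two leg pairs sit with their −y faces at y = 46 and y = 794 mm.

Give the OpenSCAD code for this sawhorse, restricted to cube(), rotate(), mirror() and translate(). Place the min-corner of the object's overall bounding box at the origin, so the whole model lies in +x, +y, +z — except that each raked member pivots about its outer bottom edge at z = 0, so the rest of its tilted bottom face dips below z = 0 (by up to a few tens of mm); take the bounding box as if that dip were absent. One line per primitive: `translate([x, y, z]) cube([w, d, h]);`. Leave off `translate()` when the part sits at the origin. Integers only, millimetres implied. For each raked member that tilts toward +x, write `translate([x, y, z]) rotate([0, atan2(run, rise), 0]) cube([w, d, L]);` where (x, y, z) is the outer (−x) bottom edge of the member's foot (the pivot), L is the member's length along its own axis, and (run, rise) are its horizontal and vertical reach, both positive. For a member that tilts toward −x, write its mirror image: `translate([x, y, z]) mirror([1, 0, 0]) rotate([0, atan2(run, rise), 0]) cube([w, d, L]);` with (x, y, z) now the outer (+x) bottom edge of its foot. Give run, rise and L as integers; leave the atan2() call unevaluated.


translate([154, 0, 528]) cube([104, 900, 58]);
translate([0, 46, 0]) rotate([0, atan2(154, 528), 0]) cube([25, 60, 550]);
translate([412, 46, 0]) mirror([1, 0, 0]) rotate([0, atan2(154, 528), 0]) cube([25, 60, 550]);
translate([0, 794, 0]) rotate([0, atan2(154, 528), 0]) cube([25, 60, 550]);
translate([412, 794, 0]) mirror([1, 0, 0]) rotate([0, atan2(154, 528), 0]) cube([25, 60, 550]);


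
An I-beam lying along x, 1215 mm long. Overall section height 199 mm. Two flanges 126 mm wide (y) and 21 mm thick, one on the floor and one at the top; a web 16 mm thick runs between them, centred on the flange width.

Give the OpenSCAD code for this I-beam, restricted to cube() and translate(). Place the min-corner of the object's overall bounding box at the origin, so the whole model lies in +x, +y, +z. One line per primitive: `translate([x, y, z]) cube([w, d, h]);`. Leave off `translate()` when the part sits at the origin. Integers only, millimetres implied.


cube([1215, 126, 21]);
translate([0, 55, 21]) cube([1215, 16, 157]);
translate([0, 0, 178]) cube([1215, 126, 21]);


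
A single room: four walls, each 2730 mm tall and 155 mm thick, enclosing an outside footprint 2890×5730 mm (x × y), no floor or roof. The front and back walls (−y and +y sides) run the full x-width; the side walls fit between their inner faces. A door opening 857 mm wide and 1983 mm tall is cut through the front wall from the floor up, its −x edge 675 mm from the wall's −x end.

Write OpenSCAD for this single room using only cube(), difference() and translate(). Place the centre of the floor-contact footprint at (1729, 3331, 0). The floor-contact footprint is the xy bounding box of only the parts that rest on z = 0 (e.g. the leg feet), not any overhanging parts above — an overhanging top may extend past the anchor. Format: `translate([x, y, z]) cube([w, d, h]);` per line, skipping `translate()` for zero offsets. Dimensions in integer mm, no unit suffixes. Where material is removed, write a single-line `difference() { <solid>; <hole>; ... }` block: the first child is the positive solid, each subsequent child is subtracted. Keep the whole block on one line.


difference() { translate([284, 466, 0]) cube([2890, 155, 2730]); translate([959, 466, 0]) cube([857, 155, 1983]); }
translate([284, 6041, 0]) cube([2890, 155, 2730]);
translate([284, 621, 0]) cube([155, 5420, 2730]);
translate([3019, 621, 0]) cube([155, 5420, 2730]);


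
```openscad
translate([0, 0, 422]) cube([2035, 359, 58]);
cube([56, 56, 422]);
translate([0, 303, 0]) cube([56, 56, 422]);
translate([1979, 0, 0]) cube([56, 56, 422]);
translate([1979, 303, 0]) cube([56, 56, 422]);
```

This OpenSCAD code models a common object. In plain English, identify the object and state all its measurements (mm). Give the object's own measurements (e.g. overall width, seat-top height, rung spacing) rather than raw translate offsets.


A long wooden bench with a 2035 mm (x) × 359 mm (y) seat, 58 mm thick, its top surface 480 mm above the floor. Four 56 mm square legs at the seat corners, flush with the edges, run from z = 0 to the seat underside.


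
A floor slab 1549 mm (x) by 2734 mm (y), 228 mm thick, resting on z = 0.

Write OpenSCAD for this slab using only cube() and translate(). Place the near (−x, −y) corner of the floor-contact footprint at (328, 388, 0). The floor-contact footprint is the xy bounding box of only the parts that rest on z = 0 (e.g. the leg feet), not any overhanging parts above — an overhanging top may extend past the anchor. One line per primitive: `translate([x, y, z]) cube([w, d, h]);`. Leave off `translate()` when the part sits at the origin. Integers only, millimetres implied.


translate([328, 388, 0]) cube([1549, 2734, 228]);


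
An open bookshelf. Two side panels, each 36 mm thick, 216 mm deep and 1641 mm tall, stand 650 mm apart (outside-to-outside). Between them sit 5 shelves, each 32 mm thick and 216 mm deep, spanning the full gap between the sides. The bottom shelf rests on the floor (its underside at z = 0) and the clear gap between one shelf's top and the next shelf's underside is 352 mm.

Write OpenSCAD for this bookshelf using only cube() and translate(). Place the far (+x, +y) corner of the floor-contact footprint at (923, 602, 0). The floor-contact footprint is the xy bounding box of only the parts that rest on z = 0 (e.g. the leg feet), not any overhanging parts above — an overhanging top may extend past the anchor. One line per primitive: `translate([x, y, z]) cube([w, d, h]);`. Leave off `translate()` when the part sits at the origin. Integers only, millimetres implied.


translate([273, 386, 0]) cube([36, 216, 1641]);
translate([887, 386, 0]) cube([36, 216, 1641]);
translate([309, 386, 0]) cube([578, 216, 32]);
translate([309, 386, 384]) cube([578, 216, 32]);
translate([309, 386, 768]) cube([578, 216, 32]);
translate([309, 386, 1152]) cube([578, 216, 32]);
translate([309, 386, 1536]) cube([578, 216, 32]);


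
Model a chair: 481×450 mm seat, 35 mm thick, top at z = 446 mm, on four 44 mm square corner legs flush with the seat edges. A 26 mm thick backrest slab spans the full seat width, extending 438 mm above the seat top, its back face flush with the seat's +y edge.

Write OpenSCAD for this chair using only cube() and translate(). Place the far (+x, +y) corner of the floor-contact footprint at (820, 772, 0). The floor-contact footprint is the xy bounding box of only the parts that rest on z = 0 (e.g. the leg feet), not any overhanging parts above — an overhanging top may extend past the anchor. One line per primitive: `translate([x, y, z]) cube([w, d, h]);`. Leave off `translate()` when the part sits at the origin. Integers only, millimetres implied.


translate([339, 322, 411]) cube([481, 450, 35]);
translate([339, 322, 0]) cube([44, 44, 411]);
translate([776, 322, 0]) cube([44, 44, 411]);
translate([339, 728, 0]) cube([44, 44, 411]);
translate([776, 728, 0]) cube([44, 44, 411]);
translate([339, 746, 446]) cube([481, 26, 438]);


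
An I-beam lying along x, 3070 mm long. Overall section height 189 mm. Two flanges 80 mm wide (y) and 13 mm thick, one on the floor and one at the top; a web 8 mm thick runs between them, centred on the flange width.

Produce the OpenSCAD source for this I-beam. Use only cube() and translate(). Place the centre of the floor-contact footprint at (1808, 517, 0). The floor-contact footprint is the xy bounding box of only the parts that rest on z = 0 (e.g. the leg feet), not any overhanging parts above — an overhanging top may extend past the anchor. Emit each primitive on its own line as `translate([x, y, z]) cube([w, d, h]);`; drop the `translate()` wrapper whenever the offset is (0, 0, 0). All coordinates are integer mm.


translate([273, 477, 0]) cube([3070, 80, 13]);
translate([273, 513, 13]) cube([3070, 8, 163]);
translate([273, 477, 176]) cube([3070, 80, 13]);


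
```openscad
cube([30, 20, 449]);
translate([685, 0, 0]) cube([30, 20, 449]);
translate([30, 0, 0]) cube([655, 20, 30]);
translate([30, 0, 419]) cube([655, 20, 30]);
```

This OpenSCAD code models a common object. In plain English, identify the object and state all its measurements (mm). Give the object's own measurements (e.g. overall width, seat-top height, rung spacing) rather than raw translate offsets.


A rectangular picture frame lying in the x–z plane (depth along y). The opening is 655 mm wide (x) by 389 mm tall (z), surrounded by a border 30 mm wide on all four sides. The frame is 20 mm deep and is made of two full-height vertical stiles with two horizontal rails fitted between them.


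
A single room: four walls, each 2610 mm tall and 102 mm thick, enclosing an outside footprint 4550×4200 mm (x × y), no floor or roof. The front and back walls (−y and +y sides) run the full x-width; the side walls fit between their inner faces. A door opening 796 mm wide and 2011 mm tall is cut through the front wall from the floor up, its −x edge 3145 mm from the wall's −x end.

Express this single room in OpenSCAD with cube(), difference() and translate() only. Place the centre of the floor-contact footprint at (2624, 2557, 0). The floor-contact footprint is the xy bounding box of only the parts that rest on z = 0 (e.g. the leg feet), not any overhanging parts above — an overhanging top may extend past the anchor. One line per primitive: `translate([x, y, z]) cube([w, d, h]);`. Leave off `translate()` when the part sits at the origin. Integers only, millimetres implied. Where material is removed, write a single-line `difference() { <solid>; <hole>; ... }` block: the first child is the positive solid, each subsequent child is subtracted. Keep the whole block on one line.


difference() { translate([349, 457, 0]) cube([4550, 102, 2610]); translate([3494, 457, 0]) cube([796, 102, 2011]); }
translate([349, 4555, 0]) cube([4550, 102, 2610]);
translate([349, 559, 0]) cube([102, 3996, 2610]);
translate([4797, 559, 0]) cube([102, 3996, 2610]);


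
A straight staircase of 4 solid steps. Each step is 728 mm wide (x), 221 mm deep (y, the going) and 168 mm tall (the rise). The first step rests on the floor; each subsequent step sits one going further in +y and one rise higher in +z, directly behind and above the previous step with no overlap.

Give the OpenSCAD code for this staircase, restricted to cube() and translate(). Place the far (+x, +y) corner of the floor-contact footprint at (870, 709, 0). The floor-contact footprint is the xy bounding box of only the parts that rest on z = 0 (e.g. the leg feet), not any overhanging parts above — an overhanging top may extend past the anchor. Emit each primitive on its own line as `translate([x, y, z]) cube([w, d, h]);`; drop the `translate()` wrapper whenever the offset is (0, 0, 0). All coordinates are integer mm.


translate([142, 488, 0]) cube([728, 221, 168]);
translate([142, 709, 168]) cube([728, 221, 168]);
translate([142, 930, 336]) cube([728, 221, 168]);
translate([142, 1151, 504]) cube([728, 221, 168]);


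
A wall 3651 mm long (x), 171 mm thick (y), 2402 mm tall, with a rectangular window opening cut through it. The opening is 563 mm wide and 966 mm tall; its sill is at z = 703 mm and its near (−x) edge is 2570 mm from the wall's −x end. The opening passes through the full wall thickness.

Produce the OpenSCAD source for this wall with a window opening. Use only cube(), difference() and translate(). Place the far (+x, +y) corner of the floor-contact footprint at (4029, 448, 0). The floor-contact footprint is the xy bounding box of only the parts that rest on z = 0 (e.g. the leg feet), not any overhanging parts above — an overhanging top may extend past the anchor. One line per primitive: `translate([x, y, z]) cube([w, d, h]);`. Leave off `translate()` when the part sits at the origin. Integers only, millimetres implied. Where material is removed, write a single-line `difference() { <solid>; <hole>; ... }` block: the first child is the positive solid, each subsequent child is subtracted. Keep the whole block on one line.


difference() { translate([378, 277, 0]) cube([3651, 171, 2402]); translate([2948, 277, 703]) cube([563, 171, 966]); }


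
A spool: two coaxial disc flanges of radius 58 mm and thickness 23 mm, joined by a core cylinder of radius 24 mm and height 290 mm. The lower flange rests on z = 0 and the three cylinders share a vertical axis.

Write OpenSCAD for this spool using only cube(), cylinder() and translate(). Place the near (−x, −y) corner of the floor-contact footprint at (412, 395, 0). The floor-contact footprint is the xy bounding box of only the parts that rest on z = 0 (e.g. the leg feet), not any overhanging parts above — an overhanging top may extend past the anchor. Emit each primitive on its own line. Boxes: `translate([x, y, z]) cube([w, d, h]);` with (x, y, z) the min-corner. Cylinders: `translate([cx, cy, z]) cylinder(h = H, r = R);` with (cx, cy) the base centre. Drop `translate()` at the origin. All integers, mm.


translate([470, 453, 0]) cylinder(h = 23, r = 58);
translate([470, 453, 23]) cylinder(h = 290, r = 24);
translate([470, 453, 313]) cylinder(h = 23, r = 58);


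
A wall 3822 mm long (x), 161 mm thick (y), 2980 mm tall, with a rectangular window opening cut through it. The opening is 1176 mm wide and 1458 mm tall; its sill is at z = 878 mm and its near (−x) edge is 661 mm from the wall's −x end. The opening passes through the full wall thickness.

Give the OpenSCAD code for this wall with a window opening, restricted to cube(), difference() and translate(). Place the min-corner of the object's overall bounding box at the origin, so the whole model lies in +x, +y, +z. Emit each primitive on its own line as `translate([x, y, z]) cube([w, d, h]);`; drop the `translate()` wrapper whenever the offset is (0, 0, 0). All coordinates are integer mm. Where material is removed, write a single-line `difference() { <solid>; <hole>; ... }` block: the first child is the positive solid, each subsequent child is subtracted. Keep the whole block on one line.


difference() { cube([3822, 161, 2980]); translate([661, 0, 878]) cube([1176, 161, 1458]); }


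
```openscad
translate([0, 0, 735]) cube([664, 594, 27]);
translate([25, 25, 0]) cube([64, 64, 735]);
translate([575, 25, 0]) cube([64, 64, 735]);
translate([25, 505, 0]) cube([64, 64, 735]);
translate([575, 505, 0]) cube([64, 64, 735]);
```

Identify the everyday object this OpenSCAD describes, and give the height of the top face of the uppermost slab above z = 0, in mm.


A table. The table height is 762 mm.

A 664×594×27 slab sits at z = 735 on four 64 mm square posts — a table. The top surface is at 735 + 27 = 762 mm.


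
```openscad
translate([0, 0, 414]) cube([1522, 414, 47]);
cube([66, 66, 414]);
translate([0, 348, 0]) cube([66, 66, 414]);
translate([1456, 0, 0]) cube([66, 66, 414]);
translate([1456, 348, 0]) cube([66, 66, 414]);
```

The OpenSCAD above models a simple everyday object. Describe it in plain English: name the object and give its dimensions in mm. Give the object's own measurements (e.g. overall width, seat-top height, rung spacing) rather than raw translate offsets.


A long wooden bench with a 1522 mm (x) × 414 mm (y) seat, 47 mm thick, its top surface 461 mm above the floor. Four 66 mm square legs at the seat corners, flush with the edges, run from z = 0 to the seat underside.


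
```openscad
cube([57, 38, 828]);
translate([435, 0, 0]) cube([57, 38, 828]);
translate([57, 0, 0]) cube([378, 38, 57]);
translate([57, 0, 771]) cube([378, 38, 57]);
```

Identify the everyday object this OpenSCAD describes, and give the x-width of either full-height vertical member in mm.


A picture frame. The border width is 57 mm.

Four thin pieces enclosing a rectangular opening — a picture frame. The two full-height stiles are 828 mm tall; the top rail sits at z = 771 and is 57 mm tall, so the border above the opening is 828 − 771 = 57 mm, matching the stile x-width.


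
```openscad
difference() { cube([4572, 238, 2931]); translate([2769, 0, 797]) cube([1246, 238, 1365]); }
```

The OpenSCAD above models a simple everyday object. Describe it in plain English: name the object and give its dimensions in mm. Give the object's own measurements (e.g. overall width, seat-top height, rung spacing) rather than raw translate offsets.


A wall 4572 mm long (x), 238 mm thick (y), 2931 mm tall, with a rectangular window opening cut through it. The opening is 1246 mm wide and 1365 mm tall; its sill is at z = 797 mm and its near (−x) edge is 2769 mm from the wall's −x end. The opening passes through the full wall thickness.


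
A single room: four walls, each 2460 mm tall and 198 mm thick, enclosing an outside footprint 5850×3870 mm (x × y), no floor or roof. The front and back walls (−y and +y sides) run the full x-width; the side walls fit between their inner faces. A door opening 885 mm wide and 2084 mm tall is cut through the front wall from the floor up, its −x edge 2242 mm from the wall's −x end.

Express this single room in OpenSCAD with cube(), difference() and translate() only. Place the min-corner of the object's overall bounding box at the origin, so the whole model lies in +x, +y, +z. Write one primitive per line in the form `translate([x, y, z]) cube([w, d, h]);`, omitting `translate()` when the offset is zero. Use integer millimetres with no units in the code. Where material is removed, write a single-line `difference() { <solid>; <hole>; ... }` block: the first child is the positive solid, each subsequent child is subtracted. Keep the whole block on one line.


difference() { cube([5850, 198, 2460]); translate([2242, 0, 0]) cube([885, 198, 2084]); }
translate([0, 3672, 0]) cube([5850, 198, 2460]);
translate([0, 198, 0]) cube([198, 3474, 2460]);
translate([5652, 198, 0]) cube([198, 3474, 2460]);


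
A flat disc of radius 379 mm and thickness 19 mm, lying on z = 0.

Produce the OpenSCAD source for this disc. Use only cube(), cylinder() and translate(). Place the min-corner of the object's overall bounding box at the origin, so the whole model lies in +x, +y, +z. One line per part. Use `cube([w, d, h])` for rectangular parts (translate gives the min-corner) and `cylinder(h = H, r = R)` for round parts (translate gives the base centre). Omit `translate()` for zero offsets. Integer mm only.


translate([379, 379, 0]) cylinder(h = 19, r = 379);


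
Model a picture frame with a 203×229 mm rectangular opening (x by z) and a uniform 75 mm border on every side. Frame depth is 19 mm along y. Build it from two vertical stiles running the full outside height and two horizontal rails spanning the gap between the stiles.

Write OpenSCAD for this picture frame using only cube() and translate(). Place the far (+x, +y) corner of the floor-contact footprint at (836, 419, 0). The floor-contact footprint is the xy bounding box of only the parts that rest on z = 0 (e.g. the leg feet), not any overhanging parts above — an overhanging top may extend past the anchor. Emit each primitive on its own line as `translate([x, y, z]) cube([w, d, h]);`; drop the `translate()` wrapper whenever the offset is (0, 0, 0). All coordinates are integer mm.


translate([483, 400, 0]) cube([75, 19, 379]);
translate([761, 400, 0]) cube([75, 19, 379]);
translate([558, 400, 0]) cube([203, 19, 75]);
translate([558, 400, 304]) cube([203, 19, 75]);


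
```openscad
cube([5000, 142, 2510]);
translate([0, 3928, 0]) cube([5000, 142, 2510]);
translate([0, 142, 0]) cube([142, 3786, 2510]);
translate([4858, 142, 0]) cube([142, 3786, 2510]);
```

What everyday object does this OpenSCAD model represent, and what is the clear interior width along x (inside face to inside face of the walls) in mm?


A house (or room) frame. The interior width is 4716 mm.

Four 2510 mm walls enclosing a rectangle with no floor or roof — a room or house frame. Outside width is 5000 mm and wall thickness is 142 mm, so the interior width is 5000 − 2 × 142 = 4716 mm.


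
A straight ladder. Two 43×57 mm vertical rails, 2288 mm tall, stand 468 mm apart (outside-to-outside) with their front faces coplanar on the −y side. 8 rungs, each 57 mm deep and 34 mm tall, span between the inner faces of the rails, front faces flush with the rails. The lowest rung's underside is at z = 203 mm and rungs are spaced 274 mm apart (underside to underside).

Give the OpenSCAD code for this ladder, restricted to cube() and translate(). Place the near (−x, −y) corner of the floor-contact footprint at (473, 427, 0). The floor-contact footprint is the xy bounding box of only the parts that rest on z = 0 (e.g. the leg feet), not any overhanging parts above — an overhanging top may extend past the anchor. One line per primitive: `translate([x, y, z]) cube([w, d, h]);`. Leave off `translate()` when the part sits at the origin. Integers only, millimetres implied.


translate([473, 427, 0]) cube([43, 57, 2288]);
translate([898, 427, 0]) cube([43, 57, 2288]);
translate([516, 427, 203]) cube([382, 57, 34]);
translate([516, 427, 477]) cube([382, 57, 34]);
translate([516, 427, 751]) cube([382, 57, 34]);
translate([516, 427, 1025]) cube([382, 57, 34]);
translate([516, 427, 1299]) cube([382, 57, 34]);
translate([516, 427, 1573]) cube([382, 57, 34]);
translate([516, 427, 1847]) cube([382, 57, 34]);
translate([516, 427, 2121]) cube([382, 57, 34]);


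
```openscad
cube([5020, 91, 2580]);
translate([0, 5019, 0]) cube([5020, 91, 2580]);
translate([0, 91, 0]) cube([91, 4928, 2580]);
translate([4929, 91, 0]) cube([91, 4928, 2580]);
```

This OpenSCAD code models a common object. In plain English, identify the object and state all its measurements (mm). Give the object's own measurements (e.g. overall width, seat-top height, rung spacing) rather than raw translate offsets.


The wall frame of a small rectangular building: four walls, each 2580 mm tall and 91 mm thick, enclosing a footprint 5020 mm (x) by 5110 mm (y) outside-to-outside, with no floor or roof. The front and back walls (the −y and +y sides) span the full width; the two side walls fit between them.


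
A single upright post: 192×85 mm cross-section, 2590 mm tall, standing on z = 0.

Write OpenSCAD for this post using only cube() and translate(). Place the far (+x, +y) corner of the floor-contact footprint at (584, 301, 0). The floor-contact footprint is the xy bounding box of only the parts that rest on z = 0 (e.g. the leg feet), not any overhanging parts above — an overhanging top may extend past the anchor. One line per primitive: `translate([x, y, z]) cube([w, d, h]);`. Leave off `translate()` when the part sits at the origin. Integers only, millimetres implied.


translate([392, 216, 0]) cube([192, 85, 2590]);


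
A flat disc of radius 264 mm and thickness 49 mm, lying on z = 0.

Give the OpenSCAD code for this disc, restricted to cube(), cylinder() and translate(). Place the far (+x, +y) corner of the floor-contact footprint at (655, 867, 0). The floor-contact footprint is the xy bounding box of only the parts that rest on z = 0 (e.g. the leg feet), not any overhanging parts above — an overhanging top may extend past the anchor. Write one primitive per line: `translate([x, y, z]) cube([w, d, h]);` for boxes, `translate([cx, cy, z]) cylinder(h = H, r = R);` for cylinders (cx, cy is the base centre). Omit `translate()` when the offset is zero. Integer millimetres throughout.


translate([391, 603, 0]) cylinder(h = 49, r = 264);


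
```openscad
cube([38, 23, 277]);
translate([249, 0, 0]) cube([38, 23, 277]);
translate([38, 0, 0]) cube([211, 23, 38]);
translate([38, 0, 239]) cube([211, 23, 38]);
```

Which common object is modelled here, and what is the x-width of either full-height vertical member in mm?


A picture frame. The border width is 38 mm.

Four thin pieces enclosing a rectangular opening — a picture frame. The two full-height stiles are 277 mm tall; the top rail sits at z = 239 and is 38 mm tall, so the border above the opening is 277 − 239 = 38 mm, matching the stile x-width.


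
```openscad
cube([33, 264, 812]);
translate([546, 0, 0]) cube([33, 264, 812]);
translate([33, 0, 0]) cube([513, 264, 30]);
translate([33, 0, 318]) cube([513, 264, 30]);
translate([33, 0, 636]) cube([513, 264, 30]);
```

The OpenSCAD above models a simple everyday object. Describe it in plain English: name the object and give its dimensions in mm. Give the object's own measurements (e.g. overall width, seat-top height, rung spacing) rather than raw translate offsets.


An open bookshelf. Two side panels, each 33 mm thick, 264 mm deep and 812 mm tall, stand 579 mm apart (outside-to-outside). Between them sit 3 shelves, each 30 mm thick and 264 mm deep, spanning the full gap between the sides. The bottom shelf rests on the floor (its underside at z = 0) and the clear gap between one shelf's top and the next shelf's underside is 288 mm.


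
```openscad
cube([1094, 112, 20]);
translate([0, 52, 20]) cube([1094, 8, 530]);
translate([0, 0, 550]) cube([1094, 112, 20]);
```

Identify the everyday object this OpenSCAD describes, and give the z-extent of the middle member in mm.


An I-beam. The web height is 530 mm.

Two wide flanges with a thin centred web — an I-beam. Overall 570 mm minus two 20 mm flanges gives a web of 570 − 2·20 = 530 mm.


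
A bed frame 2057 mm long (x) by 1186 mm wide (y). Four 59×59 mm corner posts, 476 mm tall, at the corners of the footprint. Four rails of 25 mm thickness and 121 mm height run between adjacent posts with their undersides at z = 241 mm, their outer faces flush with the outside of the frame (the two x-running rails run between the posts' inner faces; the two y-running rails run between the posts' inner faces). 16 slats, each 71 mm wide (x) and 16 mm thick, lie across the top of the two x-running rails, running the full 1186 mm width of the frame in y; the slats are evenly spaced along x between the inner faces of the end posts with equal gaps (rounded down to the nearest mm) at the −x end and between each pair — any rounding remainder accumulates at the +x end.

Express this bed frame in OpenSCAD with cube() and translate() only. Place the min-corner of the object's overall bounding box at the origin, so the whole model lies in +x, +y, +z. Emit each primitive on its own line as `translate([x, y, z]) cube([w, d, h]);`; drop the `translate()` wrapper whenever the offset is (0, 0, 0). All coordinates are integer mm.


// slat z = rail_z + rail_h = 241 + 121 = 362
// slat gap = ⌊(1939 − 16·71) / 17⌋ = 47
cube([59, 59, 476]);
translate([0, 1127, 0]) cube([59, 59, 476]);
translate([1998, 0, 0]) cube([59, 59, 476]);
translate([1998, 1127, 0]) cube([59, 59, 476]);
translate([59, 0, 241]) cube([1939, 25, 121]);
translate([59, 1161, 241]) cube([1939, 25, 121]);
translate([0, 59, 241]) cube([25, 1068, 121]);
translate([2032, 59, 241]) cube([25, 1068, 121]);
translate([106, 0, 362]) cube([71, 1186, 16]);
translate([224, 0, 362]) cube([71, 1186, 16]);
translate([342, 0, 362]) cube([71, 1186, 16]);
translate([460, 0, 362]) cube([71, 1186, 16]);
translate([578, 0, 362]) cube([71, 1186, 16]);
translate([696, 0, 362]) cube([71, 1186, 16]);
translate([814, 0, 362]) cube([71, 1186, 16]);
translate([932, 0, 362]) cube([71, 1186, 16]);
translate([1050, 0, 362]) cube([71, 1186, 16]);
translate([1168, 0, 362]) cube([71, 1186, 16]);
translate([1286, 0, 362]) cube([71, 1186, 16]);
translate([1404, 0, 362]) cube([71, 1186, 16]);
translate([1522, 0, 362]) cube([71, 1186, 16]);
translate([1640, 0, 362]) cube([71, 1186, 16]);
translate([1758, 0, 362]) cube([71, 1186, 16]);
translate([1876, 0, 362]) cube([71, 1186, 16]);


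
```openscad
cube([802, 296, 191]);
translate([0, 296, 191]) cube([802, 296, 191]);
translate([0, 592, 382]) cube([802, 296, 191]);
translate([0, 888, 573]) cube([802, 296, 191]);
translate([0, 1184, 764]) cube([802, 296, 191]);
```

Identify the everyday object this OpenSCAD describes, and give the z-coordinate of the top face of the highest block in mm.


A staircase. The total rise is 955 mm.

5 identical blocks, each offset up and back from the previous — a staircase. Each step is 191 mm tall and there are 5 of them, so the total rise is 5 × 191 = 955 mm.
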